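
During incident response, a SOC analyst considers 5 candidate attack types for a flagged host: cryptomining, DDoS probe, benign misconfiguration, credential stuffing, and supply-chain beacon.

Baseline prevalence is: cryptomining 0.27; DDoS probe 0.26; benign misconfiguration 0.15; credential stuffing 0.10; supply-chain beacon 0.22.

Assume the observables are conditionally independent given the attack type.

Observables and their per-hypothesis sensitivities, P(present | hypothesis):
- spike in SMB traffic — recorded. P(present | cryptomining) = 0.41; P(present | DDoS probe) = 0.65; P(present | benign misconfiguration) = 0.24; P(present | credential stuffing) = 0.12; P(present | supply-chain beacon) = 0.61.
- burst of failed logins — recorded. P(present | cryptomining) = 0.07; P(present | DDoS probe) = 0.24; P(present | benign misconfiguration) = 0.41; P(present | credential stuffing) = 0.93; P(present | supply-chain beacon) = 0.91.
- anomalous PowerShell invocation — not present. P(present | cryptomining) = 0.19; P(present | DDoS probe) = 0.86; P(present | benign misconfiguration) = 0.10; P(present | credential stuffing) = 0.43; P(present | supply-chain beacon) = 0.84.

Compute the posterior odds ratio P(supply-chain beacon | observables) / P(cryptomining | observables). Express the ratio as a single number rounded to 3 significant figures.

3.11

Unnormalized posterior weight (prior times the observable likelihoods) for each of the two hypotheses (using 1 − P(present | H) for each absent observable):
  supply-chain beacon: 0.22 × 0.61 × 0.91 × (1 − 0.84) = 0.01954
  cryptomining: 0.27 × 0.41 × 0.07 × (1 − 0.19) = 0.0062767
Posterior odds = 0.01954 / 0.0062767 ≈ 3.11.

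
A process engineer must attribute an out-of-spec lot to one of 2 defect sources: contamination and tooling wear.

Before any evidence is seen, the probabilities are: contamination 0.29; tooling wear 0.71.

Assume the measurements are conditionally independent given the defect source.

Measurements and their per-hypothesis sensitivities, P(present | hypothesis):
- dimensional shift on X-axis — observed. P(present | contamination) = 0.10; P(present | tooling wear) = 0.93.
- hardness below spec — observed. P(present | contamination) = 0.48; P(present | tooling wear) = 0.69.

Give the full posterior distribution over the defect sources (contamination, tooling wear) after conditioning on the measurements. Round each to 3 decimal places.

Multiply each prior by the joint likelihood of the measurement pattern:
  contamination: 0.29 × 0.10 × 0.48 = 0.01392
  tooling wear: 0.71 × 0.93 × 0.69 = 0.45561
Normalizing constant Z = 0.01392 + 0.45561 = 0.46953.
P(contamination | evidence) = 0.01392 / 0.46953 ≈ 0.030
P(tooling wear | evidence) = 0.45561 / 0.46953 ≈ 0.970

0.030, 0.970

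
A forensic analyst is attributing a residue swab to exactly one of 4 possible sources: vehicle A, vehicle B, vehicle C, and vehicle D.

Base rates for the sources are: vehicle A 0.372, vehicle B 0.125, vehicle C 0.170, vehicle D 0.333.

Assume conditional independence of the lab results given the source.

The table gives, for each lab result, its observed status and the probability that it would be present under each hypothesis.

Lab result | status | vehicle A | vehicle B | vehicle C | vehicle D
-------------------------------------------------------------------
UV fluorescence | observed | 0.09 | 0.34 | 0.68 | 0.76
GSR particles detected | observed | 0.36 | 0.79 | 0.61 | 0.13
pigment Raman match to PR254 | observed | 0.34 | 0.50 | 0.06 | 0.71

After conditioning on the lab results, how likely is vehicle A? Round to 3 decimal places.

By Bayes' rule with conditional independence, the unnormalized weight for each hypothesis is prior × ∏ likelihoods:
  vehicle A: 0.372 × 0.09 × 0.36 × 0.34 = 0.004098
  vehicle B: 0.125 × 0.34 × 0.79 × 0.50 = 0.016788
  vehicle C: 0.170 × 0.68 × 0.61 × 0.06 = 0.004231
  vehicle D: 0.333 × 0.76 × 0.13 × 0.71 = 0.023359
Marginal likelihood of the evidence = 0.048476.
P(vehicle A | evidence) = 0.004098 / 0.048476 ≈ 0.085.

0.085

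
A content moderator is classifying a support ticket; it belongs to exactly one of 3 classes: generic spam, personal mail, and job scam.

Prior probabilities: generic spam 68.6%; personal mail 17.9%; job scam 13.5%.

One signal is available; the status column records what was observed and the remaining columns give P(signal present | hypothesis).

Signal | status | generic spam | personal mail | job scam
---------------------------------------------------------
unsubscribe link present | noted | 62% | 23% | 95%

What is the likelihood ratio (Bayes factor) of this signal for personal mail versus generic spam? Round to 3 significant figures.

0.371

The Bayes factor is the ratio of the two likelihoods.
  personal mail: 0.23
  generic spam: 0.62
Bayes factor = 0.23 / 0.62 ≈ 0.371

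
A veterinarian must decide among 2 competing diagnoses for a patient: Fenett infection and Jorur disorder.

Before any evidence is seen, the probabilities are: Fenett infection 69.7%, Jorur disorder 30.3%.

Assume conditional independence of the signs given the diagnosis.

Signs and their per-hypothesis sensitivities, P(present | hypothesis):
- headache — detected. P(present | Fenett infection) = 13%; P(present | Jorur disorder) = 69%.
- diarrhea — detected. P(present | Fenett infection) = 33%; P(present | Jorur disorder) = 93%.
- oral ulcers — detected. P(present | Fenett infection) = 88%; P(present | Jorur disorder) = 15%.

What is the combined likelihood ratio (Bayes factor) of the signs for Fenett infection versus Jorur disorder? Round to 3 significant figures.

0.392

Joint likelihood of the sign pattern under each hypothesis:
  Fenett infection: 0.13 × 0.33 × 0.88 = 0.037752
  Jorur disorder: 0.69 × 0.93 × 0.15 = 0.096255
Bayes factor = 0.037752 / 0.096255 ≈ 0.392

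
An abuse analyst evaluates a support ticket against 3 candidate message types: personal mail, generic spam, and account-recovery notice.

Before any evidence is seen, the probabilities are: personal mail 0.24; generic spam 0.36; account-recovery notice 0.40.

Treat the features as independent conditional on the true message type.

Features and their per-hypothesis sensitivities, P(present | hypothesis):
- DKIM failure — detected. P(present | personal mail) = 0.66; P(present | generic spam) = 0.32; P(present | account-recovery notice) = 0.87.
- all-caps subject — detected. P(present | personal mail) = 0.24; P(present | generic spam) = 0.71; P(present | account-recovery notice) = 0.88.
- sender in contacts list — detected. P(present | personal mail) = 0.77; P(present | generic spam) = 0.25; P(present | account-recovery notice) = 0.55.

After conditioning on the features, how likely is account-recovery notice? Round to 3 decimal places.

0.772

For each hypothesis, the unnormalized posterior weight is prior × product of the feature likelihoods:
  personal mail: 0.24 × 0.66 × 0.24 × 0.77 = 0.029272
  generic spam: 0.36 × 0.32 × 0.71 × 0.25 = 0.020448
  account-recovery notice: 0.40 × 0.87 × 0.88 × 0.55 = 0.16843
Marginal likelihood of the evidence = 0.21815.
P(account-recovery notice | evidence) = 0.16843 / 0.21815 ≈ 0.772.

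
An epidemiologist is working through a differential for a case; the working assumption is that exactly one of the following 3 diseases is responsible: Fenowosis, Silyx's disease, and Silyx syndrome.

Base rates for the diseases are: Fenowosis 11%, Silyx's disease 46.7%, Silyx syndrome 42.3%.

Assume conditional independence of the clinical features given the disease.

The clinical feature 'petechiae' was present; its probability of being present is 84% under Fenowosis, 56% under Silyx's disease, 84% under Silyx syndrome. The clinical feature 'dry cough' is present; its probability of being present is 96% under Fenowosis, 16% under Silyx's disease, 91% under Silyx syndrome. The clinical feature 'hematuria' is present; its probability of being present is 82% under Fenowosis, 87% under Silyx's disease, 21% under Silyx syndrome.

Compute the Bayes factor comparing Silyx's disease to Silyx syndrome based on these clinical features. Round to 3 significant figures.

0.486

Take the product of per-clinical feature likelihoods under each hypothesis, then divide.
  Silyx's disease: 0.56 × 0.16 × 0.87 = 0.077952
  Silyx syndrome: 0.84 × 0.91 × 0.21 = 0.16052
Bayes factor = 0.077952 / 0.16052 ≈ 0.486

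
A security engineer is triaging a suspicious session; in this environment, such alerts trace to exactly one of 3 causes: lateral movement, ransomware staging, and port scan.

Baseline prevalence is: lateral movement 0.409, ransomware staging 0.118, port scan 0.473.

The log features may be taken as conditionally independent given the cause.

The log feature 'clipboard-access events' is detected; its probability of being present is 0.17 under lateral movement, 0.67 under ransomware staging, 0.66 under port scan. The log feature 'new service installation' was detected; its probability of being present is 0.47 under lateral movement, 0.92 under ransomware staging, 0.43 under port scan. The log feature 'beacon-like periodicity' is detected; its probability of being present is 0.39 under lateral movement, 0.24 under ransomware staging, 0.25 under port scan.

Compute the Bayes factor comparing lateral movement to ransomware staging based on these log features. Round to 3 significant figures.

0.211

Take the product of per-log feature likelihoods under each hypothesis, then divide.
  lateral movement: 0.17 × 0.47 × 0.39 = 0.031161
  ransomware staging: 0.67 × 0.92 × 0.24 = 0.14794
Bayes factor = 0.031161 / 0.14794 ≈ 0.211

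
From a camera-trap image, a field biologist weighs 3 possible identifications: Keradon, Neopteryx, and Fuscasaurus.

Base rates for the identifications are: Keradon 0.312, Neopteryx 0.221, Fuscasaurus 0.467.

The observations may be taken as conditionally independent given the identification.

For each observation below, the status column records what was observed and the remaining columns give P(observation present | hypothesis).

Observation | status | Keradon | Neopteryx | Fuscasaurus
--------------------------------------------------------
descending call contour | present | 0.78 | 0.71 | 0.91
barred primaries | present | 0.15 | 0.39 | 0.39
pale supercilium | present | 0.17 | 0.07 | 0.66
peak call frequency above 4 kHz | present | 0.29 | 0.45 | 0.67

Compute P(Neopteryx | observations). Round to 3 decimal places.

By Bayes' rule with conditional independence, the unnormalized weight for each hypothesis is prior × ∏ likelihoods:
  Keradon: 0.312 × 0.78 × 0.15 × 0.17 × 0.29 = 0.0017996
  Neopteryx: 0.221 × 0.71 × 0.39 × 0.07 × 0.45 = 0.0019276
  Fuscasaurus: 0.467 × 0.91 × 0.39 × 0.66 × 0.67 = 0.073289
The unnormalized weights sum to 0.077017.
P(Neopteryx | evidence) = 0.0019276 / 0.077017 ≈ 0.025.

0.025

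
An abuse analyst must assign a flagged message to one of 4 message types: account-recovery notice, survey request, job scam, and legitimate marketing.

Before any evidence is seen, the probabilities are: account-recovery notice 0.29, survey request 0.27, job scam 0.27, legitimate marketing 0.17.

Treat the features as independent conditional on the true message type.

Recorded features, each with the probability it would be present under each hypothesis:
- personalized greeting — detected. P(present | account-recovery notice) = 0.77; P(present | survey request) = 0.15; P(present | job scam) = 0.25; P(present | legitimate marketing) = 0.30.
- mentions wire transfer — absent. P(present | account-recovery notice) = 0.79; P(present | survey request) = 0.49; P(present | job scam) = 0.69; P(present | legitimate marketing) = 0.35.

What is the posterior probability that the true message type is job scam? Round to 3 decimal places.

Multiply each prior by the joint likelihood of the feature pattern (using 1 − P(present | H) for each absent feature):
  account-recovery notice: 0.29 × 0.77 × (1 − 0.79) = 0.046893
  survey request: 0.27 × 0.15 × (1 − 0.49) = 0.020655
  job scam: 0.27 × 0.25 × (1 − 0.69) = 0.020925
  legitimate marketing: 0.17 × 0.30 × (1 − 0.35) = 0.03315
Marginal likelihood of the evidence = 0.12162.
P(job scam | evidence) = 0.020925 / 0.12162 ≈ 0.172.

0.172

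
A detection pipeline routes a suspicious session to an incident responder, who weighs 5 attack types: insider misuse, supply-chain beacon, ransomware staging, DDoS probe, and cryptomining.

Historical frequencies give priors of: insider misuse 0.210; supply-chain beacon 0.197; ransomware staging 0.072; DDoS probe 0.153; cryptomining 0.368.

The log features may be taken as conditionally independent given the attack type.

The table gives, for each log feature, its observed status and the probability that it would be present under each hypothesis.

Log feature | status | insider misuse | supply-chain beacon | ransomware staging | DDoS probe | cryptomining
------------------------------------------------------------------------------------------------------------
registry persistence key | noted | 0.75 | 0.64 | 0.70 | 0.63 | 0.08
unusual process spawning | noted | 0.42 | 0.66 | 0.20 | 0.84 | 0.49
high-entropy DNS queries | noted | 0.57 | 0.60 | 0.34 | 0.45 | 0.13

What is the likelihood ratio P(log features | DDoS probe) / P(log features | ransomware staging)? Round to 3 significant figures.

5.00

Take the product of per-log feature likelihoods under each hypothesis, then divide.
  DDoS probe: 0.63 × 0.84 × 0.45 = 0.23814
  ransomware staging: 0.70 × 0.20 × 0.34 = 0.0476
Bayes factor = 0.23814 / 0.0476 ≈ 5.00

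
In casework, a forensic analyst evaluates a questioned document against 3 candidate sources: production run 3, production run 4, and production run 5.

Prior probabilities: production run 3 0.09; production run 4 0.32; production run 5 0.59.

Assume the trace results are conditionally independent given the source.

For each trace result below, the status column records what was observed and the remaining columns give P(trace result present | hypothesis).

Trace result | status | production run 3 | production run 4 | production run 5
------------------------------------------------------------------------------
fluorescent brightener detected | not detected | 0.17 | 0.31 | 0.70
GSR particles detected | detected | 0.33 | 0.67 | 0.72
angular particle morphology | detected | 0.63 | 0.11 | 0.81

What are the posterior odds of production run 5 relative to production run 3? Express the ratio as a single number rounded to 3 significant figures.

6.65

Posterior odds equal prior odds times the likelihood ratio; only the two competing hypotheses matter (using 1 − P(present | H) for each absent trace result).
  production run 5: 0.59 × (1 − 0.70) × 0.72 × 0.81 = 0.10323
  production run 3: 0.09 × (1 − 0.17) × 0.33 × 0.63 = 0.01553
Posterior odds = 0.10323 / 0.01553 ≈ 6.65.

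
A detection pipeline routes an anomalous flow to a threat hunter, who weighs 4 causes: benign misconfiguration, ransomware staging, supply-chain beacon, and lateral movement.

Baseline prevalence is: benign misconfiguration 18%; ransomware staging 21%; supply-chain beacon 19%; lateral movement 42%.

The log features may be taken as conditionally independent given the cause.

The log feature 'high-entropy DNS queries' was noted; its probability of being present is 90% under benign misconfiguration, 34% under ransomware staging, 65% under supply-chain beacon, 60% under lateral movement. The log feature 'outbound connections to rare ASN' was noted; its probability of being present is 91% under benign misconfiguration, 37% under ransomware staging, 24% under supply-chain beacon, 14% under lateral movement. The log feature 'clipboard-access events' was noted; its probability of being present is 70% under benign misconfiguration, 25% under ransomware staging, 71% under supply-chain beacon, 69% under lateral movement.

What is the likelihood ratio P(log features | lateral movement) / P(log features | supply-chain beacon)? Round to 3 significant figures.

Take the product of per-log feature likelihoods under each hypothesis, then divide.
  lateral movement: 0.60 × 0.14 × 0.69 = 0.05796
  supply-chain beacon: 0.65 × 0.24 × 0.71 = 0.11076
Bayes factor = 0.05796 / 0.11076 ≈ 0.523

0.523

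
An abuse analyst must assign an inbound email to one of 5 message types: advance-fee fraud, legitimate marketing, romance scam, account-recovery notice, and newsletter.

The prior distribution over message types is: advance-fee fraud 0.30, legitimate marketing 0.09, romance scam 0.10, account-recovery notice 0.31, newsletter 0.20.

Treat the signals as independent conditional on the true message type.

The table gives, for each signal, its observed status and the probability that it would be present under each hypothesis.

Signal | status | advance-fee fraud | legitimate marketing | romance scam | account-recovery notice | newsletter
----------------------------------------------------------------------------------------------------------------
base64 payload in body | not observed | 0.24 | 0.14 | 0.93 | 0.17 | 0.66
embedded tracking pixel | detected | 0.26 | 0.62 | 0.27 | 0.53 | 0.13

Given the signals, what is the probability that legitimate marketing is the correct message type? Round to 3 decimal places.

0.189

For each hypothesis, the unnormalized posterior weight is prior × product of the signal likelihoods (using 1 − P(present | H) for each absent signal):
  advance-fee fraud: 0.30 × (1 − 0.24) × 0.26 = 0.05928
  legitimate marketing: 0.09 × (1 − 0.14) × 0.62 = 0.047988
  romance scam: 0.10 × (1 − 0.93) × 0.27 = 0.00189
  account-recovery notice: 0.31 × (1 − 0.17) × 0.53 = 0.13637
  newsletter: 0.20 × (1 − 0.66) × 0.13 = 0.00884
The unnormalized weights sum to 0.25437.
P(legitimate marketing | evidence) = 0.047988 / 0.25437 ≈ 0.189.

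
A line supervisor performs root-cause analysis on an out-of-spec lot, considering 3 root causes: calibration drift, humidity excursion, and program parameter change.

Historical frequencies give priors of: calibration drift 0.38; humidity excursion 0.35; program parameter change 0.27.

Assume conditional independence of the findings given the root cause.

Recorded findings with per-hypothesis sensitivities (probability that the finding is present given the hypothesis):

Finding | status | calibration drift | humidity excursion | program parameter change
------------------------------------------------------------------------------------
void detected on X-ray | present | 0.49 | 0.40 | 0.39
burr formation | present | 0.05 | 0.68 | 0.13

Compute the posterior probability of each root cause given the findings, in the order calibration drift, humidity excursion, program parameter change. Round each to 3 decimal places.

For each hypothesis, the unnormalized posterior weight is prior × product of the finding likelihoods:
  calibration drift: 0.38 × 0.49 × 0.05 = 0.00931
  humidity excursion: 0.35 × 0.40 × 0.68 = 0.0952
  program parameter change: 0.27 × 0.39 × 0.13 = 0.013689
Normalizing constant Z = 0.00931 + 0.0952 + 0.013689 = 0.1182.
P(calibration drift | evidence) = 0.00931 / 0.1182 ≈ 0.079
P(humidity excursion | evidence) = 0.0952 / 0.1182 ≈ 0.805
P(program parameter change | evidence) = 0.013689 / 0.1182 ≈ 0.116

0.079, 0.805, 0.116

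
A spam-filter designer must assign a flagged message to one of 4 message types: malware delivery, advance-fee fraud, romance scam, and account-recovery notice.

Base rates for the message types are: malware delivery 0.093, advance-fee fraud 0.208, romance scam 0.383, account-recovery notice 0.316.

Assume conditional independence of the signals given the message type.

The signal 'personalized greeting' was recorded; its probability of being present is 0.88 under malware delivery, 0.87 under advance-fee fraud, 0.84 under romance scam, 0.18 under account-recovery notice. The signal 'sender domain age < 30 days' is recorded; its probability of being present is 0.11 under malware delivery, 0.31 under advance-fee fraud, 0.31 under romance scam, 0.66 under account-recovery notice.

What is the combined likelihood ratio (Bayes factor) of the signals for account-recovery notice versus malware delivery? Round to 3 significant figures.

Joint likelihood of the signal pattern under each hypothesis:
  account-recovery notice: 0.18 × 0.66 = 0.1188
  malware delivery: 0.88 × 0.11 = 0.0968
Bayes factor = 0.1188 / 0.0968 ≈ 1.23

1.23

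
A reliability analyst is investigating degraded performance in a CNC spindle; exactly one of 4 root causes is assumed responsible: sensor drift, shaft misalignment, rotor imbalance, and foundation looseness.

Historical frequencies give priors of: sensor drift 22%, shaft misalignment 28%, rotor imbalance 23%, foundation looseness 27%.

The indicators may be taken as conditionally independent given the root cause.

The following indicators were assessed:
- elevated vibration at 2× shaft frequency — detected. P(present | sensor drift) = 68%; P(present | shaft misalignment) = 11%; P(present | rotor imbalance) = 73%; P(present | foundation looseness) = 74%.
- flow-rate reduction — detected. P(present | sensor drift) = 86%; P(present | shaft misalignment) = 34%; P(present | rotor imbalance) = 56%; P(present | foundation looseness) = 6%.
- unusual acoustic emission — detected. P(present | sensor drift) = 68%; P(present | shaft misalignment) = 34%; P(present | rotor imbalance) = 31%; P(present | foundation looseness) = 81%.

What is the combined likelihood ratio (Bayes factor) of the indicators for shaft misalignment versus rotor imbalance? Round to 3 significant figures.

Joint likelihood of the indicator pattern under each hypothesis:
  shaft misalignment: 0.11 × 0.34 × 0.34 = 0.012716
  rotor imbalance: 0.73 × 0.56 × 0.31 = 0.12673
Bayes factor = 0.012716 / 0.12673 ≈ 0.100

0.100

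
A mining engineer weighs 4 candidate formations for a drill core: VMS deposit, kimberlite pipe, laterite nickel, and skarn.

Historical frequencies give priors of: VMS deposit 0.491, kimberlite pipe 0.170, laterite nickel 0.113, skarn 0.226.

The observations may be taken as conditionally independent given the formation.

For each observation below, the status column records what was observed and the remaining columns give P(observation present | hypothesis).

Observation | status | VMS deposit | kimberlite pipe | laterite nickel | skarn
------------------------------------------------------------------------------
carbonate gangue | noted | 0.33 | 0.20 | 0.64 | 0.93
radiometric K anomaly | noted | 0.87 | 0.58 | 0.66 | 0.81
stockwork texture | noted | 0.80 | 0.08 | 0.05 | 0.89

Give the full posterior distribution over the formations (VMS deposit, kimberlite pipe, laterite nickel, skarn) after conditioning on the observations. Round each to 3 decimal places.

By Bayes' rule with conditional independence, the unnormalized weight for each hypothesis is prior × ∏ likelihoods:
  VMS deposit: 0.491 × 0.33 × 0.87 × 0.80 = 0.11277
  kimberlite pipe: 0.170 × 0.20 × 0.58 × 0.08 = 0.0015776
  laterite nickel: 0.113 × 0.64 × 0.66 × 0.05 = 0.0023866
  skarn: 0.226 × 0.93 × 0.81 × 0.89 = 0.15152
The unnormalized weights sum to 0.26826.
P(VMS deposit | evidence) = 0.11277 / 0.26826 ≈ 0.420
P(kimberlite pipe | evidence) = 0.0015776 / 0.26826 ≈ 0.006
P(laterite nickel | evidence) = 0.0023866 / 0.26826 ≈ 0.009
P(skarn | evidence) = 0.15152 / 0.26826 ≈ 0.565

0.420, 0.006, 0.009, 0.565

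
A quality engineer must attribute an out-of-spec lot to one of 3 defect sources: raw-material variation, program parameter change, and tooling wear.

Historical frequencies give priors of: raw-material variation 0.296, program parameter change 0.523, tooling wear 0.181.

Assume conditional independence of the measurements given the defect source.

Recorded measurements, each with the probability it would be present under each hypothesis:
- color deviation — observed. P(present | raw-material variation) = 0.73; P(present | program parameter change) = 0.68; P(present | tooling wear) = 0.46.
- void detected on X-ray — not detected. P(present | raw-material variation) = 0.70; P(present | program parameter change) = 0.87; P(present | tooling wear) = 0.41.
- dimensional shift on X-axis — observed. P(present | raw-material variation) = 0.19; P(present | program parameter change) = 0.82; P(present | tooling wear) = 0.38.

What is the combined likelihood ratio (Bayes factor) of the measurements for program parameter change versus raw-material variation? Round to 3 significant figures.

The Bayes factor is the ratio of the joint likelihoods of the measurement pattern under the two hypotheses (using 1 − P(present | H) for each absent measurement).
  program parameter change: 0.68 × (1 − 0.87) × 0.82 = 0.072488
  raw-material variation: 0.73 × (1 − 0.70) × 0.19 = 0.04161
Bayes factor = 0.072488 / 0.04161 ≈ 1.74

1.74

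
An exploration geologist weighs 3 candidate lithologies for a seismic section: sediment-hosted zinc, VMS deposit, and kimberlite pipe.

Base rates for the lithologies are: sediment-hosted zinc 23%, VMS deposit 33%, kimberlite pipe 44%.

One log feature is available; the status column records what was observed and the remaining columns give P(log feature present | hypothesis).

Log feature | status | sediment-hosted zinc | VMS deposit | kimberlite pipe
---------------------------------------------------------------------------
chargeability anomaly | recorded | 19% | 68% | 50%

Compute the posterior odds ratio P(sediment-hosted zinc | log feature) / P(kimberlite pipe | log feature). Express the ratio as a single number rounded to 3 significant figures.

0.199

Posterior odds equal prior odds times the likelihood ratio; only the two competing hypotheses matter.
  sediment-hosted zinc: 0.23 × 0.19 = 0.0437
  kimberlite pipe: 0.44 × 0.50 = 0.22
Posterior odds = 0.0437 / 0.22 ≈ 0.199.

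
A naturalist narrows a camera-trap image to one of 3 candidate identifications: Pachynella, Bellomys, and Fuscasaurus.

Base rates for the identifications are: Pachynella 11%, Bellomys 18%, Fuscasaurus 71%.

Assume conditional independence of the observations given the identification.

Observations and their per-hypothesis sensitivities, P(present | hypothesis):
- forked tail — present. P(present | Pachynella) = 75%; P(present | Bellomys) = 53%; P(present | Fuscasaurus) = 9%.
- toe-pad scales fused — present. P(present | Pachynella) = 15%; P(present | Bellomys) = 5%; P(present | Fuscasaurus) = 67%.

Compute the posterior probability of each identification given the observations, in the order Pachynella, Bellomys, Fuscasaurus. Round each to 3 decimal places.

Multiply each prior by the joint likelihood of the evidence pattern:
  Pachynella: 0.11 × 0.75 × 0.15 = 0.012375
  Bellomys: 0.18 × 0.53 × 0.05 = 0.00477
  Fuscasaurus: 0.71 × 0.09 × 0.67 = 0.042813
The unnormalized weights sum to 0.059958.
P(Pachynella | evidence) = 0.012375 / 0.059958 ≈ 0.206
P(Bellomys | evidence) = 0.00477 / 0.059958 ≈ 0.080
P(Fuscasaurus | evidence) = 0.042813 / 0.059958 ≈ 0.714

0.206, 0.080, 0.714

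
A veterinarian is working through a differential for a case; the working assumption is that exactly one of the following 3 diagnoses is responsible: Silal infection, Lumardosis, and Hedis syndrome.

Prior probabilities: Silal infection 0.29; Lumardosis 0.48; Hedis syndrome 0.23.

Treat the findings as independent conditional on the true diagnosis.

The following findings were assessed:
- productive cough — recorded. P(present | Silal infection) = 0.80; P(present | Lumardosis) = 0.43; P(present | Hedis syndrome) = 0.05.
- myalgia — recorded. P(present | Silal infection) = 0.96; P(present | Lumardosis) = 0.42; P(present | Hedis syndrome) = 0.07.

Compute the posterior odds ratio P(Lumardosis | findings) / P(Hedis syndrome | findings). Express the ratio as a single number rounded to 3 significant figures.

The normalizing constant cancels in an odds ratio, so compute prior × likelihood for the two hypotheses only:
  Lumardosis: 0.48 × 0.43 × 0.42 = 0.086688
  Hedis syndrome: 0.23 × 0.05 × 0.07 = 0.000805
Posterior odds = 0.086688 / 0.000805 ≈ 108.

108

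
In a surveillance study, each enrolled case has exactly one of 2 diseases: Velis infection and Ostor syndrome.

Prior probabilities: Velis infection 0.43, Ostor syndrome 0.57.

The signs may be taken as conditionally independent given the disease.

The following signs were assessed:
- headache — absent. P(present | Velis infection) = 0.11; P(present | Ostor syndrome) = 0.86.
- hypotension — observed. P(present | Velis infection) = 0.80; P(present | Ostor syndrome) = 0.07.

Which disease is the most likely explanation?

For each hypothesis, the unnormalized posterior weight is prior × product of the sign likelihoods (using 1 − P(present | H) for each absent sign):
  Velis infection: 0.43 × (1 − 0.11) × 0.80 = 0.30616
  Ostor syndrome: 0.57 × (1 − 0.86) × 0.07 = 0.005586
Marginal likelihood of the evidence = 0.31175.
P(Velis infection | evidence) ≈ 0.30616 / 0.31175 ≈ 0.982
P(Ostor syndrome | evidence) ≈ 0.005586 / 0.31175 ≈ 0.018
The largest is 0.982, so Velis infection is most probable.

Velis infection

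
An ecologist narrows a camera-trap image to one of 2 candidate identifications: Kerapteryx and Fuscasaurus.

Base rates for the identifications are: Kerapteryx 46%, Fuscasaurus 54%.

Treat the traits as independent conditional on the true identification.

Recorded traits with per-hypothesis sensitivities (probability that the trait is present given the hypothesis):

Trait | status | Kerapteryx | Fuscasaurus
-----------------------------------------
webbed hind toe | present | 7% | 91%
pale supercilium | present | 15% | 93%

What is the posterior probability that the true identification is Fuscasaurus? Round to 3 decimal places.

0.990

Multiply each prior by the joint likelihood of the trait pattern:
  Kerapteryx: 0.46 × 0.07 × 0.15 = 0.00483
  Fuscasaurus: 0.54 × 0.91 × 0.93 = 0.457
The unnormalized weights sum to 0.46183.
P(Fuscasaurus | evidence) = 0.457 / 0.46183 ≈ 0.990.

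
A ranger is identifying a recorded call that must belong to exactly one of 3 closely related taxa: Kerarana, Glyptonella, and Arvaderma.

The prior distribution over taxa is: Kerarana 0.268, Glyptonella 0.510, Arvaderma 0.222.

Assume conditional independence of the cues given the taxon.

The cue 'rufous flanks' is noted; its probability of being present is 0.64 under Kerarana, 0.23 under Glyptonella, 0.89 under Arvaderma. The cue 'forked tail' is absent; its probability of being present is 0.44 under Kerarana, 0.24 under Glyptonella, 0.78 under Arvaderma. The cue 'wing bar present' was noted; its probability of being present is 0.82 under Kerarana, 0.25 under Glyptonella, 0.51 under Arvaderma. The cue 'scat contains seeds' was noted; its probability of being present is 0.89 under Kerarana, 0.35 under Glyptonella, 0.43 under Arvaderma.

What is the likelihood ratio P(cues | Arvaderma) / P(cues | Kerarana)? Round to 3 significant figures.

Take the product of per-cue likelihoods under each hypothesis (using 1 − P(present | H) for each absent cue), then divide.
  Arvaderma: 0.89 × (1 − 0.78) × 0.51 × 0.43 = 0.042939
  Kerarana: 0.64 × (1 − 0.44) × 0.82 × 0.89 = 0.26156
Bayes factor = 0.042939 / 0.26156 ≈ 0.164

0.164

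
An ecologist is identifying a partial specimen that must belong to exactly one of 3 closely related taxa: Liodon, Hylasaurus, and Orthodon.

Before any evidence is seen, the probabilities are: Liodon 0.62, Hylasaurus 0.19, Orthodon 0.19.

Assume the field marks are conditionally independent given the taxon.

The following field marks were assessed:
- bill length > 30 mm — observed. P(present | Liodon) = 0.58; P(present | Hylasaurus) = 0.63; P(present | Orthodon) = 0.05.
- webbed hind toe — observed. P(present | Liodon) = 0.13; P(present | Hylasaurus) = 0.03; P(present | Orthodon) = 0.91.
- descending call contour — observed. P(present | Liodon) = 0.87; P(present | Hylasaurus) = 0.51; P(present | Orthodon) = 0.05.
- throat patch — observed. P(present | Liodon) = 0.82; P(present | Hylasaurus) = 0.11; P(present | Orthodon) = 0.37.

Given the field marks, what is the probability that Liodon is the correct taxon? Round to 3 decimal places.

By Bayes' rule with conditional independence, the unnormalized weight for each hypothesis is prior × ∏ likelihoods:
  Liodon: 0.62 × 0.58 × 0.13 × 0.87 × 0.82 = 0.03335
  Hylasaurus: 0.19 × 0.63 × 0.03 × 0.51 × 0.11 = 0.00020146
  Orthodon: 0.19 × 0.05 × 0.91 × 0.05 × 0.37 = 0.00015993
Normalizing constant Z = 0.03335 + 0.00020146 + 0.00015993 = 0.033711.
P(Liodon | evidence) = 0.03335 / 0.033711 ≈ 0.989.

0.989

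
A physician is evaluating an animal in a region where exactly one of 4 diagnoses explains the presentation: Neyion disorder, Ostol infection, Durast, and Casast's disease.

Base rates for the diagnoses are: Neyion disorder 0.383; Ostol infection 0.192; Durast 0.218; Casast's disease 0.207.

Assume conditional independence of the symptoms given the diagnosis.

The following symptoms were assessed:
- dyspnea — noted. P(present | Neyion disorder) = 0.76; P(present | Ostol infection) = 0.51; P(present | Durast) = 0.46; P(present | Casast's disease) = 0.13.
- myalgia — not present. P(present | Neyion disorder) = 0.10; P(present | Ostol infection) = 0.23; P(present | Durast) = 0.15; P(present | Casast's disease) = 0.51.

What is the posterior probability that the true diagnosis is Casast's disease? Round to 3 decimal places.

For each hypothesis, the unnormalized posterior weight is prior × product of the symptom likelihoods (using 1 − P(present | H) for each absent symptom):
  Neyion disorder: 0.383 × 0.76 × (1 − 0.10) = 0.26197
  Ostol infection: 0.192 × 0.51 × (1 − 0.23) = 0.075398
  Durast: 0.218 × 0.46 × (1 − 0.15) = 0.085238
  Casast's disease: 0.207 × 0.13 × (1 − 0.51) = 0.013186
Marginal likelihood of the evidence = 0.43579.
P(Casast's disease | evidence) = 0.013186 / 0.43579 ≈ 0.030.

0.030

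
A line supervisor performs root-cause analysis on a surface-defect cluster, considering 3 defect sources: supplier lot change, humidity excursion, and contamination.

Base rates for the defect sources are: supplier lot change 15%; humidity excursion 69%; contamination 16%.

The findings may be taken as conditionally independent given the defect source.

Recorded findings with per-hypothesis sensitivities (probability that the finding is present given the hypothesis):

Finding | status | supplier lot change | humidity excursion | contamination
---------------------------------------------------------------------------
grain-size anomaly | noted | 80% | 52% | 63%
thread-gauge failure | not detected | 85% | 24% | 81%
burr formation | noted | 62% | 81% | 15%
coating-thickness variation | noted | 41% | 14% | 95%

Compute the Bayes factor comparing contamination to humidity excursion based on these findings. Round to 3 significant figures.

The Bayes factor is the ratio of the joint likelihoods of the evidence pattern under the two hypotheses (using 1 − P(present | H) for each absent finding).
  contamination: 0.63 × (1 − 0.81) × 0.15 × 0.95 = 0.017057
  humidity excursion: 0.52 × (1 − 0.24) × 0.81 × 0.14 = 0.044816
Bayes factor = 0.017057 / 0.044816 ≈ 0.381

0.381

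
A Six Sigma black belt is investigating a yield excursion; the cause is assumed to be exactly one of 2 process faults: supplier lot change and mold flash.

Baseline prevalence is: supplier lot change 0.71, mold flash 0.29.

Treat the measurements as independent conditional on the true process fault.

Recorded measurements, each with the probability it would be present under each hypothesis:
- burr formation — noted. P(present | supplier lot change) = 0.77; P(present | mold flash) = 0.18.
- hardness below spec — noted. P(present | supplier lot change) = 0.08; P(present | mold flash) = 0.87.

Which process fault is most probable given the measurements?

Multiply each prior by the joint likelihood of the measurement pattern:
  supplier lot change: 0.71 × 0.77 × 0.08 = 0.043736
  mold flash: 0.29 × 0.18 × 0.87 = 0.045414
The unnormalized weights sum to 0.08915.
P(supplier lot change | evidence) ≈ 0.043736 / 0.08915 ≈ 0.491
P(mold flash | evidence) ≈ 0.045414 / 0.08915 ≈ 0.509
The largest is 0.509, so mold flash is most probable.

mold flash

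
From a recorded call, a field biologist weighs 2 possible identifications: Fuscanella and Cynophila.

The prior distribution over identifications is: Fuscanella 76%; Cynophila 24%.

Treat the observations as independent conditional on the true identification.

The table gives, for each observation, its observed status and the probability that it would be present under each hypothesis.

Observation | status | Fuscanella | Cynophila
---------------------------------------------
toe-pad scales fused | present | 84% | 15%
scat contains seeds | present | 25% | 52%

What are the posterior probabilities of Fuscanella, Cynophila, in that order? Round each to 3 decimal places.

For each hypothesis, the unnormalized posterior weight is prior × product of the observation likelihoods:
  Fuscanella: 0.76 × 0.84 × 0.25 = 0.1596
  Cynophila: 0.24 × 0.15 × 0.52 = 0.01872
The unnormalized weights sum to 0.17832.
P(Fuscanella | evidence) = 0.1596 / 0.17832 ≈ 0.895
P(Cynophila | evidence) = 0.01872 / 0.17832 ≈ 0.105

0.895, 0.105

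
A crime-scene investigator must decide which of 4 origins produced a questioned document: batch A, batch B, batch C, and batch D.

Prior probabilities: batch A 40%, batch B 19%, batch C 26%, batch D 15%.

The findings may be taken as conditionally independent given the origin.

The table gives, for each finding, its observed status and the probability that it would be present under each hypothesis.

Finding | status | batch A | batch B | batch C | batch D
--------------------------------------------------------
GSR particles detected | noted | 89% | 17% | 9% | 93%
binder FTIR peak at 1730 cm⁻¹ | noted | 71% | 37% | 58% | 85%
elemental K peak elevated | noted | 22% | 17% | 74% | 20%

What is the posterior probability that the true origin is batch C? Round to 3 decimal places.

0.110

Multiply each prior by the joint likelihood of the evidence pattern:
  batch A: 0.40 × 0.89 × 0.71 × 0.22 = 0.055607
  batch B: 0.19 × 0.17 × 0.37 × 0.17 = 0.0020317
  batch C: 0.26 × 0.09 × 0.58 × 0.74 = 0.010043
  batch D: 0.15 × 0.93 × 0.85 × 0.20 = 0.023715
Marginal likelihood of the evidence = 0.091397.
P(batch C | evidence) = 0.010043 / 0.091397 ≈ 0.110.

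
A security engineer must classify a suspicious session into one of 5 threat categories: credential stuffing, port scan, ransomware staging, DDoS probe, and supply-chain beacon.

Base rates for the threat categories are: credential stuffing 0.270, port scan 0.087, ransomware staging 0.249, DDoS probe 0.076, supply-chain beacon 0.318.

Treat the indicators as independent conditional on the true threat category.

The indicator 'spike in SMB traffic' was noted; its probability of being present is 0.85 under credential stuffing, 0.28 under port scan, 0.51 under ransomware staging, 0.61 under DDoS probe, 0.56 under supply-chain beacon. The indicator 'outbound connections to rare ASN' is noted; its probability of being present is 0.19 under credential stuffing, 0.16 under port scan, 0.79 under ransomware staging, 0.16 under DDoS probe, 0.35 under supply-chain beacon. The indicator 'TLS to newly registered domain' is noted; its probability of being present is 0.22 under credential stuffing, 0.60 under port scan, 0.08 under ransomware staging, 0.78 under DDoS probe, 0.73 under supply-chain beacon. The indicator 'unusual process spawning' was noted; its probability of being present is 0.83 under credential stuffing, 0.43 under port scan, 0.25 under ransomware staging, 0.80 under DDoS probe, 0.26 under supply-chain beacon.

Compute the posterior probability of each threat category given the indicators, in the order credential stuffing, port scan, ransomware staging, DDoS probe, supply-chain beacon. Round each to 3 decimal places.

For each hypothesis, the unnormalized posterior weight is prior × product of the indicator likelihoods:
  credential stuffing: 0.270 × 0.85 × 0.19 × 0.22 × 0.83 = 0.0079623
  port scan: 0.087 × 0.28 × 0.16 × 0.60 × 0.43 = 0.0010056
  ransomware staging: 0.249 × 0.51 × 0.79 × 0.08 × 0.25 = 0.0020064
  DDoS probe: 0.076 × 0.61 × 0.16 × 0.78 × 0.80 = 0.0046286
  supply-chain beacon: 0.318 × 0.56 × 0.35 × 0.73 × 0.26 = 0.01183
Normalizing constant Z = 0.0079623 + 0.0010056 + 0.0020064 + 0.0046286 + 0.01183 = 0.027433.
P(credential stuffing | evidence) = 0.0079623 / 0.027433 ≈ 0.290
P(port scan | evidence) = 0.0010056 / 0.027433 ≈ 0.037
P(ransomware staging | evidence) = 0.0020064 / 0.027433 ≈ 0.073
P(DDoS probe | evidence) = 0.0046286 / 0.027433 ≈ 0.169
P(supply-chain beacon | evidence) = 0.01183 / 0.027433 ≈ 0.431

0.290, 0.037, 0.073, 0.169, 0.431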